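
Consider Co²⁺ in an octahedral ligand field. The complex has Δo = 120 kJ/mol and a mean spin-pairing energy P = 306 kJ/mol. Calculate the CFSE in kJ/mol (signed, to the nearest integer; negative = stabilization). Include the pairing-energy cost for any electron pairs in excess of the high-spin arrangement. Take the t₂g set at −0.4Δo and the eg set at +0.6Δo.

-96

Co is in group 9, so Co²⁺ is d⁷ (9 − 2 = 7).
Here Δo < P (120 < 306), so the high-spin state is favoured.
Filling d⁷ accordingly: t₂g⁵ eg².
Orbital CFSE = -0.8Δo = -0.8 × 120 = -96 kJ/mol.
High-spin has no excess pairs, so no pairing correction applies.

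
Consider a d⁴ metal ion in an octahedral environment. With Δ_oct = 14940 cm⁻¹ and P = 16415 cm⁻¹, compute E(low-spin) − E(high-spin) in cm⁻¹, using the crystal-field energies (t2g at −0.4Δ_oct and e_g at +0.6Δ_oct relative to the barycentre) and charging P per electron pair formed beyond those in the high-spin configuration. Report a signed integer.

1475

High-spin d⁴ fills as t2g^3 e_g^1 with CFSE 3(−0.4) + 1(+0.6) = -0.6Δ_oct = -8964 cm⁻¹.
For low-spin the configuration is t2g^4 e_g^0: orbital energy -1.6 × 14940 = -23904 cm⁻¹, and 1 additional pair relative to high-spin adds 16415 cm⁻¹, giving -7489 cm⁻¹.
Thus E(LS) − E(HS) = 1475 cm⁻¹.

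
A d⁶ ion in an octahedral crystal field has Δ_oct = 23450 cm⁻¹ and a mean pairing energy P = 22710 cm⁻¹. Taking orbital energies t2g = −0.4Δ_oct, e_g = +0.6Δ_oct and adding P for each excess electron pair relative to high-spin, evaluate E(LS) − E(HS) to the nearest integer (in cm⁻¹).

-1480

In the high-spin limit (t2g^4 e_g^2) the orbital term is -0.4Δ_oct = -9380 cm⁻¹, with no excess pairing.
For low-spin the configuration is t2g^6 e_g^0: orbital energy -2.4 × 23450 = -56280 cm⁻¹, and 2 additional pairs relative to high-spin add 45420 cm⁻¹, giving -10860 cm⁻¹.
The difference is -10860 − (-9380) = -1480 cm⁻¹, so low-spin lies lower.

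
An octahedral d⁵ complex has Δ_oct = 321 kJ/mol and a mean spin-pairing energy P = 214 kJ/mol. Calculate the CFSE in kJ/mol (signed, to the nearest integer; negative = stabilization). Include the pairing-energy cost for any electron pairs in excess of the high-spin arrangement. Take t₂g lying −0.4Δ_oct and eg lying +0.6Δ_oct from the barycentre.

-214

Here Δ_oct > P (321 > 214), so the low-spin state is favoured.
That gives t₂g⁵ eg⁰.
Orbital CFSE = -2.0Δ_oct = -2.0 × 321 = -642 kJ/mol.
Excess pairs vs high-spin: 2 − 0 = 2; pairing cost = +428 kJ/mol.
Net CFSE = -642 + 428 = -214 kJ/mol.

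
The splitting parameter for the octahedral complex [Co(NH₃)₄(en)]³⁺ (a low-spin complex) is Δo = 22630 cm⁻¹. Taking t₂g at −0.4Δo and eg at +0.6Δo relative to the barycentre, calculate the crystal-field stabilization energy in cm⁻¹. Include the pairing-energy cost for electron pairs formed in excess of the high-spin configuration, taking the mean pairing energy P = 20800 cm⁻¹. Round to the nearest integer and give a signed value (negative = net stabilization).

-12712

Ligand charges: 4×(+0) from NH₃ and 1×(+0) from en sum to +0; with overall charge +3, Co is +3.
Group 9 minus oxidation state +3 gives a d⁶ configuration for Co³⁺.
Configuration: t₂g⁶ eg⁰.
The orbital stabilization is -2.4Δo = -2.4 × 22630 = -54312 cm⁻¹.
Relative to high-spin t₂g⁴ eg² (1 paired), the low-spin configuration has 2 additional pairs, contributing +2 × 20800 = +41600 cm⁻¹.
Combining: -54312 + 41600 = -12712 cm⁻¹.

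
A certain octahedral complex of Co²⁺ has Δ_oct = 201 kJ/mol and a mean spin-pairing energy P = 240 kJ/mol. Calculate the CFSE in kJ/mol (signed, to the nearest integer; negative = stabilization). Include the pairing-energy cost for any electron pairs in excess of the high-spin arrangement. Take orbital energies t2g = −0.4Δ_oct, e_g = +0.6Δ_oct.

-161

Co sits in group 9; removing 2 electrons leaves Co²⁺ with 9 − 2 = 7 d electrons.
Here Δ_oct < P (201 < 240), so the high-spin state is favoured.
Filling d⁷ accordingly: t2g^5 e_g^2.
Orbital CFSE = -0.8Δ_oct = -0.8 × 201 = -161 kJ/mol.
High-spin has no excess pairs, so no pairing correction applies.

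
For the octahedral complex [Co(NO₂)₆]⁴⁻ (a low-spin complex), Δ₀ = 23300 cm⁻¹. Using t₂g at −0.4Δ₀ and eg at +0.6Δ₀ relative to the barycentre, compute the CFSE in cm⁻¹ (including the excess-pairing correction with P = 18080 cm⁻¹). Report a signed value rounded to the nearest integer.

Each NO₂⁻ contributes -1; 6 × (-1) = -6. With overall charge -4, Co is in the +2 oxidation state.
Co sits in group 9; removing 2 electrons leaves Co²⁺ with 9 − 2 = 7 d electrons.
The d⁷ electrons fill as t₂g⁶ eg¹.
The orbital stabilization is -1.8Δ₀ = -1.8 × 23300 = -41940 cm⁻¹.
Relative to high-spin t₂g⁵ eg² (2 paired), the low-spin configuration has 1 additional pair, contributing +1 × 18080 = +18080 cm⁻¹.
Combining: -41940 + 18080 = -23860 cm⁻¹.

-23860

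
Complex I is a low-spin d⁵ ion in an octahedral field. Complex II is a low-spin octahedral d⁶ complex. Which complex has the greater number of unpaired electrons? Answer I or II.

I

I: t₂g⁵ eg⁰ → 1 unpaired.
II: t₂g⁶ eg⁰ → 0 unpaired.
So I has more unpaired electrons.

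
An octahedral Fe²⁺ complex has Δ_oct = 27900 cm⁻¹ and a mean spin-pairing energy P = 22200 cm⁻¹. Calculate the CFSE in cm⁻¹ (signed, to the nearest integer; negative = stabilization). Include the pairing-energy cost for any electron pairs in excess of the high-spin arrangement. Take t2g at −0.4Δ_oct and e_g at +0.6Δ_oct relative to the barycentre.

Fe sits in group 8; removing 2 electrons leaves Fe²⁺ with 8 − 2 = 6 d electrons.
Since Δ_oct = 27900 cm⁻¹ > P = 22200 cm⁻¹, the complex adopts the low-spin configuration.
Configuration: t2g^6 e_g^0.
Orbital CFSE = -2.4Δ_oct = -2.4 × 27900 = -66960 cm⁻¹.
Excess pairs vs high-spin: 3 − 1 = 2; pairing cost = +44400 cm⁻¹.
Net CFSE = -66960 + 44400 = -22560 cm⁻¹.

-22560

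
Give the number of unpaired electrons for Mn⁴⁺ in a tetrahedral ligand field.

3

Mn is in group 7, so Mn⁴⁺ is d³ (7 − 4 = 3).
With tetrahedral geometry the complex is necessarily high-spin.
Configuration: e² t₂¹, giving 3 unpaired electrons.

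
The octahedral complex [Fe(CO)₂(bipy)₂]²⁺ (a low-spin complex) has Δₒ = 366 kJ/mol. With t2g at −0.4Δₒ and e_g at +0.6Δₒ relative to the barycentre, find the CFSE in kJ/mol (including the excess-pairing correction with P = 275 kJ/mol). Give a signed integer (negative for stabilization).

Ligand charges: 2×(+0) from CO and 2×(+0) from bipy sum to +0; with overall charge +2, Fe is +2.
Fe²⁺: group 8, so d-count = 8 − 2 = 6.
Electron filling gives t2g^6 e_g^0.
The orbital stabilization is -2.4Δₒ = -2.4 × 366 = -878 kJ/mol.
High-spin d⁶ would be t2g^4 e_g^2 with 1 pair; low-spin has 3, so 2 excess pairs cost +2P = +550 kJ/mol.
Overall CFSE = -878 + 550 = -328 kJ/mol.

-328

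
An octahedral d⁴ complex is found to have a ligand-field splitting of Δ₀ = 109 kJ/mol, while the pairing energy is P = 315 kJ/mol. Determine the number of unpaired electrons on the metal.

4

With Δ₀ < P the complex is high-spin.
Configuration: t₂g³ eg¹.
Unpaired electrons: 4.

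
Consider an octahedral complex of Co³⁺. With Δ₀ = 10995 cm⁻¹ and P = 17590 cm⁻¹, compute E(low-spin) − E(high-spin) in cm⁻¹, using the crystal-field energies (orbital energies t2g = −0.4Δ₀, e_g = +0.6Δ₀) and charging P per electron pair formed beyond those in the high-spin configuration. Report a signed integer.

13190

Co is in group 9, so Co³⁺ is d⁶ (9 − 3 = 6).
High-spin: t2g^4 e_g^2, CFSE = -0.4Δ₀ = -4398 cm⁻¹.
For low-spin the configuration is t2g^6 e_g^0: orbital energy -2.4 × 10995 = -26388 cm⁻¹, and 2 additional pairs relative to high-spin add 35180 cm⁻¹, giving 8792 cm⁻¹.
The difference is 8792 − (-4398) = 13190 cm⁻¹, so high-spin lies lower.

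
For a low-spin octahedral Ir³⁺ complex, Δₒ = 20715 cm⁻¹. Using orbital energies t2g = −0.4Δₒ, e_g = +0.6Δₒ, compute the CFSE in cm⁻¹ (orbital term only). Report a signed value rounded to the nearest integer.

-49716

Ir³⁺: group 9, so d-count = 9 − 3 = 6.
The d⁶ electrons fill as t2g^6 e_g^0.
Orbital CFSE = 6(-0.4) + 0(0.6) = -2.4Δₒ = -2.4 × 20715 = -49716 cm⁻¹.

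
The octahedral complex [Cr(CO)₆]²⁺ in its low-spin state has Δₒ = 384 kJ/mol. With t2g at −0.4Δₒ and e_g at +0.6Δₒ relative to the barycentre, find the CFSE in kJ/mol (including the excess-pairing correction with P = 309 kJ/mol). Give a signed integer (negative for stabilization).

CO is neutral, so the +2 overall charge sits on Cr: oxidation state +2.
Group 6 minus oxidation state +2 gives a d⁴ configuration for Cr²⁺.
Configuration: t2g^4 e_g^0.
CFSE(orbital) = 4×(-0.4Δₒ) + 0×(0.6Δₒ) = -1.6Δₒ; with Δₒ = 384 kJ/mol that is -614 kJ/mol.
High-spin d⁴ would be t2g^3 e_g^1 with 0 pairs; low-spin has 1, so 1 excess pair costs +1P = +309 kJ/mol.
Combining: -614 + 309 = -305 kJ/mol.

-305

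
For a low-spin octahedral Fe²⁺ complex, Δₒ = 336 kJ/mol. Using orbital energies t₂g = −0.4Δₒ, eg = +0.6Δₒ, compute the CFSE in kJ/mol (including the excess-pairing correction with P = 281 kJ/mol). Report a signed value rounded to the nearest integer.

Group 8 minus oxidation state +2 gives a d⁶ configuration for Fe²⁺.
The d⁶ electrons fill as t₂g⁶ eg⁰.
CFSE(orbital) = 6×(-0.4Δₒ) + 0×(0.6Δₒ) = -2.4Δₒ; with Δₒ = 336 kJ/mol that is -806 kJ/mol.
Pairing penalty: 3 pairs vs 1 in the high-spin reference → 2 extra × P = 562 kJ/mol.
Combining: -806 + 562 = -244 kJ/mol.

-244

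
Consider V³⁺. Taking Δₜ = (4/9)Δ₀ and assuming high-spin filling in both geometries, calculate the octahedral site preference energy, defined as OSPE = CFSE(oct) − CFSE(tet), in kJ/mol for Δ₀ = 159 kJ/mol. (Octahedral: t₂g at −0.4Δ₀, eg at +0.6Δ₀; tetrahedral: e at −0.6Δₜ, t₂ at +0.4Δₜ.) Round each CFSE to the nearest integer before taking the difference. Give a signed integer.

V is in group 5, so V³⁺ is d² (5 − 3 = 2).
Octahedral high-spin t₂g² eg⁰: CFSE = -0.8 × 159 = -127 kJ/mol.
Tetrahedral e² t₂⁰ gives -1.2Δₜ = -1.2 × (4/9) × 159 = -85 kJ/mol.
Subtracting, OSPE = -127 − (-85) = -42 kJ/mol.

-42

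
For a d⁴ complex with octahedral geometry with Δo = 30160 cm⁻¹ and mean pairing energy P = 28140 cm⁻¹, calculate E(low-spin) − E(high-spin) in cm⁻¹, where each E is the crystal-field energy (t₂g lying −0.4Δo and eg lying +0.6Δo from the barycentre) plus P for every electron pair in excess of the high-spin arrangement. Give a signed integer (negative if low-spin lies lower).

High-spin: t₂g³ eg¹, CFSE = -0.6Δo = -18096 cm⁻¹.
Low-spin t₂g⁴ eg⁰ gives -1.6Δo = -48256 cm⁻¹, but forming 1 extra pair costs 1P = 28140 cm⁻¹, so E(LS) = -48256 + 28140 = -20116 cm⁻¹.
E(LS) − E(HS) = -20116 − (-18096) = -2020 cm⁻¹.

-2020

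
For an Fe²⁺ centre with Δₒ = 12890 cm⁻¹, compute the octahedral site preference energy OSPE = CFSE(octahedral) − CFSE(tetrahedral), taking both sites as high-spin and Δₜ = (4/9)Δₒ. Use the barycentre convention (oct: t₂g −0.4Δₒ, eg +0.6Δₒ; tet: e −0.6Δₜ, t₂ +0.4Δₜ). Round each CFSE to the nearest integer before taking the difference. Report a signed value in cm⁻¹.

-1719

Group 8 minus oxidation state +2 gives a d⁶ configuration for Fe²⁺.
Octahedral (high-spin): t2g^4 e_g^2, CFSE = 4(−0.4) + 2(+0.6) = -0.4Δₒ = -0.4 × 12890 = -5156 cm⁻¹.
In a tetrahedral site the filling is e^3 t2^3: CFSE(tet) = -0.6Δₜ = -0.6 × (4/9)(12890) = -3437 cm⁻¹.
Subtracting, OSPE = -5156 − (-3437) = -1719 cm⁻¹.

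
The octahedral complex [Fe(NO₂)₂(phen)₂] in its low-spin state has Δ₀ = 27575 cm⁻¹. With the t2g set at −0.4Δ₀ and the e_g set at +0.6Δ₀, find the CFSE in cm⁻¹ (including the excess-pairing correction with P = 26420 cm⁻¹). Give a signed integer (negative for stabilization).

Ligand charges: 2×(-1) from NO₂⁻ and 2×(+0) from phen sum to -2; with overall charge +0, Fe is +2.
Fe²⁺: group 8, so d-count = 8 − 2 = 6.
Configuration: t2g^6 e_g^0.
Orbital CFSE = 6(-0.4) + 0(0.6) = -2.4Δ₀ = -2.4 × 27575 = -66180 cm⁻¹.
High-spin d⁶ would be t2g^4 e_g^2 with 1 pair; low-spin has 3, so 2 excess pairs cost +2P = +52840 cm⁻¹.
Combining: -66180 + 52840 = -13340 cm⁻¹.

-13340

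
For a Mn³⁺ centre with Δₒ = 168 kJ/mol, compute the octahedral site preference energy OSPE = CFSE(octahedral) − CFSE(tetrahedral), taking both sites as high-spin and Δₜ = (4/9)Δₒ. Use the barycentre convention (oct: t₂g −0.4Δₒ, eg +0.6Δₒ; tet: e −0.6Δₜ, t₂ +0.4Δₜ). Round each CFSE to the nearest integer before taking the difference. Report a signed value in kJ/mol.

Mn is in group 7, so Mn³⁺ is d⁴ (7 − 3 = 4).
Octahedral high-spin t2g^3 e_g^1: CFSE = -0.6 × 168 = -101 kJ/mol.
Tetrahedral: e^2 t2^2, CFSE = 2(−0.6) + 2(+0.4) = -0.4Δₜ = -0.4 × (4/9) × 168 = -30 kJ/mol.
OSPE = CFSE(oct) − CFSE(tet) = -101 − (-30) = -71 kJ/mol.

-71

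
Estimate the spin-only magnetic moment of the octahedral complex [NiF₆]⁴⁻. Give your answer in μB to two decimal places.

Each F⁻ contributes -1; 6 × (-1) = -6. With overall charge -4, Ni is in the +2 oxidation state.
Ni is in group 10, so Ni²⁺ is d⁸ (10 − 2 = 8).
Configuration: t₂g⁶ eg² → 2 unpaired electrons.
μ(spin-only) = √[2(2+2)] = √8 ≈ 2.83 μB.

2.83 μB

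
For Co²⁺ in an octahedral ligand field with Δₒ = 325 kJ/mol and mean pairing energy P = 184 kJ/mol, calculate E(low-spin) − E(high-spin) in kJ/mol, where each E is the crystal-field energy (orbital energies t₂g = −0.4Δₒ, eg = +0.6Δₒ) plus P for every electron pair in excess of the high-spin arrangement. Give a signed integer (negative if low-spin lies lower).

Co sits in group 9; removing 2 electrons leaves Co²⁺ with 9 − 2 = 7 d electrons.
High-spin d⁷ fills as t₂g⁵ eg² with CFSE 5(−0.4) + 2(+0.6) = -0.8Δₒ = -260 kJ/mol.
For low-spin the configuration is t₂g⁶ eg¹: orbital energy -1.8 × 325 = -585 kJ/mol, and 1 additional pair relative to high-spin adds 184 kJ/mol, giving -401 kJ/mol.
The difference is -401 − (-260) = -141 kJ/mol, so low-spin lies lower.

-141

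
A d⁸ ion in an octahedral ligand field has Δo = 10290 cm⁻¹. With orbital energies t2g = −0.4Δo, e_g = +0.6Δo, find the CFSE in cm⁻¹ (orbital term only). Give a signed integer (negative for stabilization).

For octahedral d⁸ the high- and low-spin configurations coincide.
Electron filling gives t2g^6 e_g^2.
CFSE(orbital) = 6×(-0.4Δo) + 2×(0.6Δo) = -1.2Δo; with Δo = 10290 cm⁻¹ that is -12348 cm⁻¹.

-12348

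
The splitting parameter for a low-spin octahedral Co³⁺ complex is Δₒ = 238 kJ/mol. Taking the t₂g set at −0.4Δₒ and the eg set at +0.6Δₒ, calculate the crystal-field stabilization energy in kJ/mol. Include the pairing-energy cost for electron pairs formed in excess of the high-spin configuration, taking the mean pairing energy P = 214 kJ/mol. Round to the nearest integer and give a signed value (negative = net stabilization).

-143

Co sits in group 9; removing 3 electrons leaves Co³⁺ with 9 − 3 = 6 d electrons.
The d⁶ electrons fill as t₂g⁶ eg⁰.
The orbital stabilization is -2.4Δₒ = -2.4 × 238 = -571 kJ/mol.
Pairing penalty: 3 pairs vs 1 in the high-spin reference → 2 extra × P = 428 kJ/mol.
Overall CFSE = -571 + 428 = -143 kJ/mol.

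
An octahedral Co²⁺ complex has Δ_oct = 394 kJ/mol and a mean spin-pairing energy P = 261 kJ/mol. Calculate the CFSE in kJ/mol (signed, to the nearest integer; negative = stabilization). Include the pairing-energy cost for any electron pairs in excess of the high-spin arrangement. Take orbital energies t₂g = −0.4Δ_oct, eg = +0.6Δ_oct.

-448

Group 9 minus oxidation state +2 gives a d⁷ configuration for Co²⁺.
Δ_oct > P, so pairing is preferred: the ground state is low-spin.
Configuration: t₂g⁶ eg¹.
Orbital CFSE = -1.8Δ_oct = -1.8 × 394 = -709 kJ/mol.
Excess pairs vs high-spin: 3 − 2 = 1; pairing cost = +261 kJ/mol.
Net CFSE = -709 + 261 = -448 kJ/mol.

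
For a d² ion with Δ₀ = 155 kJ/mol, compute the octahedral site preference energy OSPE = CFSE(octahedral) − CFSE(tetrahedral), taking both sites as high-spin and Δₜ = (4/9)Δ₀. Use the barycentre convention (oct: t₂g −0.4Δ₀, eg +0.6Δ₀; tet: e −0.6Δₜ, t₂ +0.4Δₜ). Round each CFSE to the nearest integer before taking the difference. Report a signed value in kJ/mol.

-41

Octahedral (high-spin): t2g^2 e_g^0, CFSE = 2(−0.4) + 0(+0.6) = -0.8Δ₀ = -0.8 × 155 = -124 kJ/mol.
Tetrahedral e^2 t2^0 gives -1.2Δₜ = -1.2 × (4/9) × 155 = -83 kJ/mol.
Subtracting, OSPE = -124 − (-83) = -41 kJ/mol.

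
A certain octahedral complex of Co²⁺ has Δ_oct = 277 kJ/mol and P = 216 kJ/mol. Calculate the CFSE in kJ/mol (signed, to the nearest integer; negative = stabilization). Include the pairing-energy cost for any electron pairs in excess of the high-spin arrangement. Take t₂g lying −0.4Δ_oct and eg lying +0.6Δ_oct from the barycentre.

-283

Group 9 minus oxidation state +2 gives a d⁷ configuration for Co²⁺.
Δ_oct > P, so pairing is preferred: the ground state is low-spin.
Configuration: t₂g⁶ eg¹.
Orbital CFSE = -1.8Δ_oct = -1.8 × 277 = -499 kJ/mol.
Excess pairs vs high-spin: 3 − 2 = 1; pairing cost = +216 kJ/mol.
Net CFSE = -499 + 216 = -283 kJ/mol.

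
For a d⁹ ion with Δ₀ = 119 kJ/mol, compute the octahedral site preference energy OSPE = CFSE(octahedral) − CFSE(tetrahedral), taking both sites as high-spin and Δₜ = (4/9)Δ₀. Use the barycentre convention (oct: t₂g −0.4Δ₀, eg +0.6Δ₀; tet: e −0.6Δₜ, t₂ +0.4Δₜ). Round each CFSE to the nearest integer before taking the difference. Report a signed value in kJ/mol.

Octahedral high-spin t₂g⁶ eg³: CFSE = -0.6 × 119 = -71 kJ/mol.
Tetrahedral: e⁴ t₂⁵, CFSE = 4(−0.6) + 5(+0.4) = -0.4Δₜ = -0.4 × (4/9) × 119 = -21 kJ/mol.
OSPE = CFSE(oct) − CFSE(tet) = -71 − (-21) = -50 kJ/mol.

-50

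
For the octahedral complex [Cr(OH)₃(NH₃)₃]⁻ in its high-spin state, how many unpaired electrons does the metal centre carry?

4

Ligand charges: 3×(-1) from OH⁻ and 3×(+0) from NH₃ sum to -3; with overall charge -1, Cr is +2.
Cr sits in group 6; removing 2 electrons leaves Cr²⁺ with 6 − 2 = 4 d electrons.
Configuration: t2g^3 e_g^1, giving 4 unpaired electrons.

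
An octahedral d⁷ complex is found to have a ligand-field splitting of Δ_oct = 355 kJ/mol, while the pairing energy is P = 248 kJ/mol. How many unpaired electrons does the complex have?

1

With Δ_oct > P the complex is low-spin.
That gives t₂g⁶ eg¹.
Unpaired electrons: 1.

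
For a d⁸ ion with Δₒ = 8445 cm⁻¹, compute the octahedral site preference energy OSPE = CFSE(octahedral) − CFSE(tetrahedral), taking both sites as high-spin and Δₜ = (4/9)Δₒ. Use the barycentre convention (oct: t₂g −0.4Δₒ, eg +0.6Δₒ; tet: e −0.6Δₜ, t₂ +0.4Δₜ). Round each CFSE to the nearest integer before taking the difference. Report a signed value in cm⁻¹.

In an octahedral site d⁸ (HS) is t₂g⁶ eg², giving CFSE(oct) = -1.2Δₒ = -10134 cm⁻¹.
Tetrahedral: e⁴ t₂⁴, CFSE = 4(−0.6) + 4(+0.4) = -0.8Δₜ = -0.8 × (4/9) × 8445 = -3003 cm⁻¹.
OSPE = -10134 − (-3003) = -7131 cm⁻¹.

-7131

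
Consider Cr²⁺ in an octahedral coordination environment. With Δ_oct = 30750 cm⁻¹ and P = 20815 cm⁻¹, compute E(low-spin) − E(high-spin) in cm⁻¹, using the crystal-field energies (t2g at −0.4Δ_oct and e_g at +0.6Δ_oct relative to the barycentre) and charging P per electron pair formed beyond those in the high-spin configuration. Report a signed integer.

Cr sits in group 6; removing 2 electrons leaves Cr²⁺ with 6 − 2 = 4 d electrons.
High-spin: t2g^3 e_g^1, CFSE = -0.6Δ_oct = -18450 cm⁻¹.
Low-spin t2g^4 e_g^0 gives -1.6Δ_oct = -49200 cm⁻¹, but forming 1 extra pair costs 1P = 20815 cm⁻¹, so E(LS) = -49200 + 20815 = -28385 cm⁻¹.
E(LS) − E(HS) = -28385 − (-18450) = -9935 cm⁻¹.

-9935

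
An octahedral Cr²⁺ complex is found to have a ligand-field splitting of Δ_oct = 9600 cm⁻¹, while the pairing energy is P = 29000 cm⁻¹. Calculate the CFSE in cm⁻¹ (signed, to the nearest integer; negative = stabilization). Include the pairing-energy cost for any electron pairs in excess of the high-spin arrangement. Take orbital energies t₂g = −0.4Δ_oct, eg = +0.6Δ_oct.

-5760

Cr²⁺: group 6, so d-count = 6 − 2 = 4.
Here Δ_oct < P (9600 < 29000), so the high-spin state is favoured.
Configuration: t₂g³ eg¹.
Orbital CFSE = -0.6Δ_oct = -0.6 × 9600 = -5760 cm⁻¹.
High-spin has no excess pairs, so no pairing correction applies.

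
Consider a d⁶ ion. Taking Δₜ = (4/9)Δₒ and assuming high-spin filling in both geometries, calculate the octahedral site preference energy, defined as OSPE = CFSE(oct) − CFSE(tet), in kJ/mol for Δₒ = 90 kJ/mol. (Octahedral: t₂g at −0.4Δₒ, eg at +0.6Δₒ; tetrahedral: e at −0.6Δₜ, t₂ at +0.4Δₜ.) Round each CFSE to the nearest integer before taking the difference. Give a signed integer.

-12

Octahedral high-spin t2g^4 e_g^2: CFSE = -0.4 × 90 = -36 kJ/mol.
In a tetrahedral site the filling is e^3 t2^3: CFSE(tet) = -0.6Δₜ = -0.6 × (4/9)(90) = -24 kJ/mol.
Subtracting, OSPE = -36 − (-24) = -12 kJ/mol.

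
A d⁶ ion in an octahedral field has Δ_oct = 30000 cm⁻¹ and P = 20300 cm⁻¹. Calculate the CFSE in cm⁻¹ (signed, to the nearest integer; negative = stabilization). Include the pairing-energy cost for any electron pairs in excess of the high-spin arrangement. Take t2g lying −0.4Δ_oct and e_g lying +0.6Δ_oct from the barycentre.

Δ_oct > P, so pairing is preferred: the ground state is low-spin.
Filling d⁶ accordingly: t2g^6 e_g^0.
Orbital CFSE = -2.4Δ_oct = -2.4 × 30000 = -72000 cm⁻¹.
Excess pairs vs high-spin: 3 − 1 = 2; pairing cost = +40600 cm⁻¹.
Net CFSE = -72000 + 40600 = -31400 cm⁻¹.

-31400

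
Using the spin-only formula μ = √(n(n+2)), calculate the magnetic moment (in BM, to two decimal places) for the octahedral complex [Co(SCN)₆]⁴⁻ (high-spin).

3.87 BM

Each SCN⁻ contributes -1; 6 × (-1) = -6. With overall charge -4, Co is in the +2 oxidation state.
Group 9 minus oxidation state +2 gives a d⁷ configuration for Co²⁺.
Configuration: t₂g⁵ eg² → 3 unpaired electrons.
μ(spin-only) = √[3(3+2)] = √15 ≈ 3.87 BM.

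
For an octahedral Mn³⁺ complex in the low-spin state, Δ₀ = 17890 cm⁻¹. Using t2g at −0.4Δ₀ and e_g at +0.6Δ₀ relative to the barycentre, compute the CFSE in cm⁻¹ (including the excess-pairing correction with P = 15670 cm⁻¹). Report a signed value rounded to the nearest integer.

-12954

Mn³⁺: group 7, so d-count = 7 − 3 = 4.
Electron filling gives t2g^4 e_g^0.
The orbital stabilization is -1.6Δ₀ = -1.6 × 17890 = -28624 cm⁻¹.
Relative to high-spin t2g^3 e_g^1 (0 paired), the low-spin configuration has 1 additional pair, contributing +1 × 15670 = +15670 cm⁻¹.
Net CFSE = -28624 + 15670 = -12954 cm⁻¹.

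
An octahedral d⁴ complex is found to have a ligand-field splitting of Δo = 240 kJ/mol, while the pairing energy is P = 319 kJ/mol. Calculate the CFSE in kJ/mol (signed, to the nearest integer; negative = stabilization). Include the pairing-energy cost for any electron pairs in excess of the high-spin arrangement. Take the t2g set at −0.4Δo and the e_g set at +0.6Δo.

-144

With Δo < P the complex is high-spin.
Configuration: t2g^3 e_g^1.
Orbital CFSE = -0.6Δo = -0.6 × 240 = -144 kJ/mol.
High-spin has no excess pairs, so no pairing correction applies.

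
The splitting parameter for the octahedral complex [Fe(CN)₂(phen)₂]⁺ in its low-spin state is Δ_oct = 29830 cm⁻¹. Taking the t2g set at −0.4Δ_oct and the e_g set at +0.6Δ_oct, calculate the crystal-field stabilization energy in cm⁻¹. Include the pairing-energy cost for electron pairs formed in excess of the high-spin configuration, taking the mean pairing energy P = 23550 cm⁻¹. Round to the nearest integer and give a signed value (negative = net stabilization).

Ligand charges: 2×(-1) from CN⁻ and 2×(+0) from phen sum to -2; with overall charge +1, Fe is +3.
Fe³⁺: group 8, so d-count = 8 − 3 = 5.
Configuration: t2g^5 e_g^0.
CFSE(orbital) = 5×(-0.4Δ_oct) + 0×(0.6Δ_oct) = -2.0Δ_oct; with Δ_oct = 29830 cm⁻¹ that is -59660 cm⁻¹.
Relative to high-spin t2g^3 e_g^2 (0 paired), the low-spin configuration has 2 additional pairs, contributing +2 × 23550 = +47100 cm⁻¹.
Combining: -59660 + 47100 = -12560 cm⁻¹.

-12560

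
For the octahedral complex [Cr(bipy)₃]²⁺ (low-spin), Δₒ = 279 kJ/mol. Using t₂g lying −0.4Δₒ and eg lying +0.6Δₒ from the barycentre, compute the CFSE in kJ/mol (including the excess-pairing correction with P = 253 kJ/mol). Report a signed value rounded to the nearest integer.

-193

bipy is neutral, so the +2 overall charge sits on Cr: oxidation state +2.
Cr²⁺: group 6, so d-count = 6 − 2 = 4.
Electron filling gives t₂g⁴ eg⁰.
Orbital CFSE = 4(-0.4) + 0(0.6) = -1.6Δₒ = -1.6 × 279 = -446 kJ/mol.
Pairing penalty: 1 pair vs 0 in the high-spin reference → 1 extra × P = 253 kJ/mol.
Net CFSE = -446 + 253 = -193 kJ/mol.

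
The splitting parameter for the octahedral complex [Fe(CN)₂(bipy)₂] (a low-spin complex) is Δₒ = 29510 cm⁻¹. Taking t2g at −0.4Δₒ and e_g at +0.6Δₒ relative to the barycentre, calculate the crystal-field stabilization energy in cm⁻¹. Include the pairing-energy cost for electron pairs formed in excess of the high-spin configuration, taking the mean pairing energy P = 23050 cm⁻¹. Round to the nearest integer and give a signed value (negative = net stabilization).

-24724

Ligand charges: 2×(-1) from CN⁻ and 2×(+0) from bipy sum to -2; with overall charge +0, Fe is +2.
Group 8 minus oxidation state +2 gives a d⁶ configuration for Fe²⁺.
The d⁶ electrons fill as t2g^6 e_g^0.
CFSE(orbital) = 6×(-0.4Δₒ) + 0×(0.6Δₒ) = -2.4Δₒ; with Δₒ = 29510 cm⁻¹ that is -70824 cm⁻¹.
Relative to high-spin t2g^4 e_g^2 (1 paired), the low-spin configuration has 2 additional pairs, contributing +2 × 23050 = +46100 cm⁻¹.
Net CFSE = -70824 + 46100 = -24724 cm⁻¹.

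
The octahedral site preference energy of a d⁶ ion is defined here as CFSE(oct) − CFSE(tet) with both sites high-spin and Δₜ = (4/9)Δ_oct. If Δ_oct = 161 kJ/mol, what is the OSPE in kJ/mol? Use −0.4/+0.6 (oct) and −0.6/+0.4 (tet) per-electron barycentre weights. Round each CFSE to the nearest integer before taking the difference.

-21

Octahedral (high-spin): t2g^4 e_g^2, CFSE = 4(−0.4) + 2(+0.6) = -0.4Δ_oct = -0.4 × 161 = -64 kJ/mol.
Tetrahedral: e^3 t2^3, CFSE = 3(−0.6) + 3(+0.4) = -0.6Δₜ = -0.6 × (4/9) × 161 = -43 kJ/mol.
Subtracting, OSPE = -64 − (-43) = -21 kJ/mol.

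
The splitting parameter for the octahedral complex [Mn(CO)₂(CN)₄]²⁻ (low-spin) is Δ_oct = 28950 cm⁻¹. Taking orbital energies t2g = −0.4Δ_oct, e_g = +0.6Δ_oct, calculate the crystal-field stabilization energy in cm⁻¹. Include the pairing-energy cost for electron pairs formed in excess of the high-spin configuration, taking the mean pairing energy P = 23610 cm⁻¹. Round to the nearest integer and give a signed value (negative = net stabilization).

Ligand charges: 2×(+0) from CO and 4×(-1) from CN⁻ sum to -4; with overall charge -2, Mn is +2.
Mn sits in group 7; removing 2 electrons leaves Mn²⁺ with 7 − 2 = 5 d electrons.
Configuration: t2g^5 e_g^0.
Orbital CFSE = 5(-0.4) + 0(0.6) = -2.0Δ_oct = -2.0 × 28950 = -57900 cm⁻¹.
High-spin d⁵ would be t2g^3 e_g^2 with 0 pairs; low-spin has 2, so 2 excess pairs cost +2P = +47220 cm⁻¹.
Combining: -57900 + 47220 = -10680 cm⁻¹.

-10680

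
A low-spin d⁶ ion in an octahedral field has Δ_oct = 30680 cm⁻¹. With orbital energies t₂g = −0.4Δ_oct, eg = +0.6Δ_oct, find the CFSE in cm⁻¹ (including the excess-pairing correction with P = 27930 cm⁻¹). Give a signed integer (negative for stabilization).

Electron filling gives t₂g⁶ eg⁰.
Orbital CFSE = 6(-0.4) + 0(0.6) = -2.4Δ_oct = -2.4 × 30680 = -73632 cm⁻¹.
Relative to high-spin t₂g⁴ eg² (1 paired), the low-spin configuration has 2 additional pairs, contributing +2 × 27930 = +55860 cm⁻¹.
Combining: -73632 + 55860 = -17772 cm⁻¹.

-17772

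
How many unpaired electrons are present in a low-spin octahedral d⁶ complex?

0

Configuration: t₂g⁶ eg⁰, giving 0 unpaired electrons.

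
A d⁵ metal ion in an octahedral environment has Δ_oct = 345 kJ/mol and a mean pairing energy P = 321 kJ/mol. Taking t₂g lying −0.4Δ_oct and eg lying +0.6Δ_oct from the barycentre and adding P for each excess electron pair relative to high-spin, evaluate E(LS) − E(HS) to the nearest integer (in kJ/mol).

High-spin d⁵ fills as t₂g³ eg² with CFSE 3(−0.4) + 2(+0.6) = 0.0Δ_oct = 0 kJ/mol.
Low-spin t₂g⁵ eg⁰ gives -2.0Δ_oct = -690 kJ/mol, but forming 2 extra pairs costs 2P = 642 kJ/mol, so E(LS) = -690 + 642 = -48 kJ/mol.
E(LS) − E(HS) = -48 − (0) = -48 kJ/mol.

-48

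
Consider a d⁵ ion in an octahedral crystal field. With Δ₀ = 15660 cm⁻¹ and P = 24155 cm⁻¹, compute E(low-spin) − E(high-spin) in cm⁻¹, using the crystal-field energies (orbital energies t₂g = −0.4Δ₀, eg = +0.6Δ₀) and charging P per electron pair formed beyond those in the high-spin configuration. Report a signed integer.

High-spin d⁵ fills as t₂g³ eg² with CFSE 3(−0.4) + 2(+0.6) = 0.0Δ₀ = 0 cm⁻¹.
Low-spin t₂g⁵ eg⁰ gives -2.0Δ₀ = -31320 cm⁻¹, but forming 2 extra pairs costs 2P = 48310 cm⁻¹, so E(LS) = -31320 + 48310 = 16990 cm⁻¹.
E(LS) − E(HS) = 16990 − (0) = 16990 cm⁻¹.

16990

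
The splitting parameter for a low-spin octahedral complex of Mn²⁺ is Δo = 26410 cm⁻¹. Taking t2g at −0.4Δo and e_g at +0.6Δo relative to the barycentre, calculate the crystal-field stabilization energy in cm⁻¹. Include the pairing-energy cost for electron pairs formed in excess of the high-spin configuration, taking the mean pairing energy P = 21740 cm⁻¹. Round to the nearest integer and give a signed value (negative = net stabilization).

Mn is in group 7, so Mn²⁺ is d⁵ (7 − 2 = 5).
The d⁵ electrons fill as t2g^5 e_g^0.
CFSE(orbital) = 5×(-0.4Δo) + 0×(0.6Δo) = -2.0Δo; with Δo = 26410 cm⁻¹ that is -52820 cm⁻¹.
Relative to high-spin t2g^3 e_g^2 (0 paired), the low-spin configuration has 2 additional pairs, contributing +2 × 21740 = +43480 cm⁻¹.
Combining: -52820 + 43480 = -9340 cm⁻¹.

-9340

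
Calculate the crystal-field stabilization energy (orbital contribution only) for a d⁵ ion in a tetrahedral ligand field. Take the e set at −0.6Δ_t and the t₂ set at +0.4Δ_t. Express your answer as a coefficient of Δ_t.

Tetrahedral splitting is small, so the complex is high-spin.
Configuration: e² t₂³.
CFSE = 2(-0.6Δ_t) + 3(0.4Δ_t) = -1.2Δ_t + 1.2Δ_t = 0.0Δ_t.

0.0 Δ_t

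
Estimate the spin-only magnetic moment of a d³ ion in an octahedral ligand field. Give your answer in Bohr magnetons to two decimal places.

Configuration: t₂g³ eg⁰ → 3 unpaired electrons.
μ(spin-only) = √[3(3+2)] = √15 ≈ 3.87 Bohr magnetons.

3.87 Bohr magnetons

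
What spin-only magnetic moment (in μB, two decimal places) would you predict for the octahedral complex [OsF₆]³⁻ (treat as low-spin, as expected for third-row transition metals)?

Each F⁻ contributes -1; 6 × (-1) = -6. With overall charge -3, Os is in the +3 oxidation state.
Os³⁺: group 8, so d-count = 8 − 3 = 5.
Configuration: t2g^5 e_g^0 → 1 unpaired electron.
μ(spin-only) = √[1(1+2)] = √3 ≈ 1.73 μB.

1.73 μB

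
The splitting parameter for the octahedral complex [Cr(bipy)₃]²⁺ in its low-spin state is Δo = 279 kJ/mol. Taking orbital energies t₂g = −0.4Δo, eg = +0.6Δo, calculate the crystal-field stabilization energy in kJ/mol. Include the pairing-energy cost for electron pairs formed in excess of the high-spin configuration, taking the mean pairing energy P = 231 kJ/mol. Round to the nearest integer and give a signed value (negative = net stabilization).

-215

bipy is neutral, so the +2 overall charge sits on Cr: oxidation state +2.
Cr sits in group 6; removing 2 electrons leaves Cr²⁺ with 6 − 2 = 4 d electrons.
Electron filling gives t₂g⁴ eg⁰.
CFSE(orbital) = 4×(-0.4Δo) + 0×(0.6Δo) = -1.6Δo; with Δo = 279 kJ/mol that is -446 kJ/mol.
Pairing penalty: 1 pair vs 0 in the high-spin reference → 1 extra × P = 231 kJ/mol.
Overall CFSE = -446 + 231 = -215 kJ/mol.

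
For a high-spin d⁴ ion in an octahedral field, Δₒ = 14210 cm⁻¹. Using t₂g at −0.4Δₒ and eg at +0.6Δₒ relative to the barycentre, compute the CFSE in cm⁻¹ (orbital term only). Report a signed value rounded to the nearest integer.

-8526

Electron filling gives t₂g³ eg¹.
The orbital stabilization is -0.6Δₒ = -0.6 × 14210 = -8526 cm⁻¹.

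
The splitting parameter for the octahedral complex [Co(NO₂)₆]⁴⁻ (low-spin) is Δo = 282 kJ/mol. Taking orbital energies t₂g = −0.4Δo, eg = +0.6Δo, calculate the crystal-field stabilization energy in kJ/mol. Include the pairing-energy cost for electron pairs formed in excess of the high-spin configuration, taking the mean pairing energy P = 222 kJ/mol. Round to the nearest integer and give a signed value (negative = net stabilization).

Each NO₂⁻ contributes -1; 6 × (-1) = -6. With overall charge -4, Co is in the +2 oxidation state.
Co is in group 9, so Co²⁺ is d⁷ (9 − 2 = 7).
Configuration: t₂g⁶ eg¹.
CFSE(orbital) = 6×(-0.4Δo) + 1×(0.6Δo) = -1.8Δo; with Δo = 282 kJ/mol that is -508 kJ/mol.
Pairing penalty: 3 pairs vs 2 in the high-spin reference → 1 extra × P = 222 kJ/mol.
Net CFSE = -508 + 222 = -286 kJ/mol.

-286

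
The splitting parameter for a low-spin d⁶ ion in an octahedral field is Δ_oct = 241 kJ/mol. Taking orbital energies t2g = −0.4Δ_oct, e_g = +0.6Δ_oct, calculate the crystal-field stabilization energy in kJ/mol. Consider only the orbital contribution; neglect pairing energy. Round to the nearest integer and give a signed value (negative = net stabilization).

Electron filling gives t2g^6 e_g^0.
Orbital CFSE = 6(-0.4) + 0(0.6) = -2.4Δ_oct = -2.4 × 241 = -578 kJ/mol.

-578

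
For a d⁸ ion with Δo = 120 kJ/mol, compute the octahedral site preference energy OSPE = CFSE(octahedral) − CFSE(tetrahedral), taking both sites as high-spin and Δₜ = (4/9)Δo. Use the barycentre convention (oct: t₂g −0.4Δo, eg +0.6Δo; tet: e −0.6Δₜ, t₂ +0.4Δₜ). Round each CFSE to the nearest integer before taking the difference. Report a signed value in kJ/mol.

-101

In an octahedral site d⁸ (HS) is t2g^6 e_g^2, giving CFSE(oct) = -1.2Δo = -144 kJ/mol.
Tetrahedral e^4 t2^4 gives -0.8Δₜ = -0.8 × (4/9) × 120 = -43 kJ/mol.
OSPE = -144 − (-43) = -101 kJ/mol.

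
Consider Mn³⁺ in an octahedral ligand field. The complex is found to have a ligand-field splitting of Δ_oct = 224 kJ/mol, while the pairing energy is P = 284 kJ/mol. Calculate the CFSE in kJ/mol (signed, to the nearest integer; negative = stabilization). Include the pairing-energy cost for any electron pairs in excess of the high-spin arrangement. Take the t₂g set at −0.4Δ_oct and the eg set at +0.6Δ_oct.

-134

Mn³⁺: group 7, so d-count = 7 − 3 = 4.
With Δ_oct < P the complex is high-spin.
Configuration: t₂g³ eg¹.
Orbital CFSE = -0.6Δ_oct = -0.6 × 224 = -134 kJ/mol.
High-spin has no excess pairs, so no pairing correction applies.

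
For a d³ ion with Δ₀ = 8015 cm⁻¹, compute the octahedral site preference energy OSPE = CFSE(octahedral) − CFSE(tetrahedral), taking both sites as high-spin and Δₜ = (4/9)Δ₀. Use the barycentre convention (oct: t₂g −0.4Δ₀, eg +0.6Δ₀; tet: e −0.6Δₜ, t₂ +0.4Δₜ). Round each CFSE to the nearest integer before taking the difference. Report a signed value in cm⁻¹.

In an octahedral site d³ (HS) is t2g^3 e_g^0, giving CFSE(oct) = -1.2Δ₀ = -9618 cm⁻¹.
Tetrahedral: e^2 t2^1, CFSE = 2(−0.6) + 1(+0.4) = -0.8Δₜ = -0.8 × (4/9) × 8015 = -2850 cm⁻¹.
OSPE = CFSE(oct) − CFSE(tet) = -9618 − (-2850) = -6768 cm⁻¹.

-6768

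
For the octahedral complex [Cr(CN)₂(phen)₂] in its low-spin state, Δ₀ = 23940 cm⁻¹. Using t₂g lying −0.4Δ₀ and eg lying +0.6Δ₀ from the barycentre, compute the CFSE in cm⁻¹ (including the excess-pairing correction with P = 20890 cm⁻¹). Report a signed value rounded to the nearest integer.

Ligand charges: 2×(-1) from CN⁻ and 2×(+0) from phen sum to -2; with overall charge +0, Cr is +2.
Cr is in group 6, so Cr²⁺ is d⁴ (6 − 2 = 4).
Configuration: t₂g⁴ eg⁰.
Orbital CFSE = 4(-0.4) + 0(0.6) = -1.6Δ₀ = -1.6 × 23940 = -38304 cm⁻¹.
Pairing penalty: 1 pair vs 0 in the high-spin reference → 1 extra × P = 20890 cm⁻¹.
Combining: -38304 + 20890 = -17414 cm⁻¹.

-17414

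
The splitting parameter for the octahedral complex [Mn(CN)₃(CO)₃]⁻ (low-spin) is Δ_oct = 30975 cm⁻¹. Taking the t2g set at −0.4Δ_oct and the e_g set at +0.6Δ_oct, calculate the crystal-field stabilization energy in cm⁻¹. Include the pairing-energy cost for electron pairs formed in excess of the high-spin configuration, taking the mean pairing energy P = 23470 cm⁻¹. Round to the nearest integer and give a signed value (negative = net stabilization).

-15010

Ligand charges: 3×(-1) from CN⁻ and 3×(+0) from CO sum to -3; with overall charge -1, Mn is +2.
Mn²⁺: group 7, so d-count = 7 − 2 = 5.
The d⁵ electrons fill as t2g^5 e_g^0.
The orbital stabilization is -2.0Δ_oct = -2.0 × 30975 = -61950 cm⁻¹.
Pairing penalty: 2 pairs vs 0 in the high-spin reference → 2 extra × P = 46940 cm⁻¹.
Net CFSE = -61950 + 46940 = -15010 cm⁻¹.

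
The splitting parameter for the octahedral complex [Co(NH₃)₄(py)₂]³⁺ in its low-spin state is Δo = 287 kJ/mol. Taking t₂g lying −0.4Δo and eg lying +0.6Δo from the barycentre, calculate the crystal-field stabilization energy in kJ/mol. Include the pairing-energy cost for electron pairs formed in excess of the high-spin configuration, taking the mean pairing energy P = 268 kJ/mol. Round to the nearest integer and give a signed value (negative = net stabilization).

-153

Ligand charges: 4×(+0) from NH₃ and 2×(+0) from py sum to +0; with overall charge +3, Co is +3.
Co³⁺: group 9, so d-count = 9 − 3 = 6.
The d⁶ electrons fill as t₂g⁶ eg⁰.
CFSE(orbital) = 6×(-0.4Δo) + 0×(0.6Δo) = -2.4Δo; with Δo = 287 kJ/mol that is -689 kJ/mol.
High-spin d⁶ would be t₂g⁴ eg² with 1 pair; low-spin has 3, so 2 excess pairs cost +2P = +536 kJ/mol.
Overall CFSE = -689 + 536 = -153 kJ/mol.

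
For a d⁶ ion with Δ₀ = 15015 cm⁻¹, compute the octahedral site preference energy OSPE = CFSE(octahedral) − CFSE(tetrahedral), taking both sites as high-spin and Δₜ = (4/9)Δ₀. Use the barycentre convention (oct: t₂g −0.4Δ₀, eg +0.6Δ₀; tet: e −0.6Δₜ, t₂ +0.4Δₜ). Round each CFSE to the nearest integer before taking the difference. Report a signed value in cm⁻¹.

-2002

Octahedral (high-spin): t₂g⁴ eg², CFSE = 4(−0.4) + 2(+0.6) = -0.4Δ₀ = -0.4 × 15015 = -6006 cm⁻¹.
In a tetrahedral site the filling is e³ t₂³: CFSE(tet) = -0.6Δₜ = -0.6 × (4/9)(15015) = -4004 cm⁻¹.
OSPE = CFSE(oct) − CFSE(tet) = -6006 − (-4004) = -2002 cm⁻¹.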